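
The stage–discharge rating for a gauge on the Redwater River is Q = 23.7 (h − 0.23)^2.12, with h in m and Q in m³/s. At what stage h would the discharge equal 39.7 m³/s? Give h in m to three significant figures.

1.51 m

h − h₀ = (Q/C)^(1/b) = (39.7/23.7)^(1/2.12) = 1.275 m
h = 0.23 + 1.275 = 1.505 m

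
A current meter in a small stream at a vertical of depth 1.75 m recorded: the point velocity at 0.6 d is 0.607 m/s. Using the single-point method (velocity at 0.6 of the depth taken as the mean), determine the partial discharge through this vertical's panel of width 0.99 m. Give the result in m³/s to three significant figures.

v̄ = v₀.₆ = 0.607 m/s
q = v̄ × d × w = 0.6070 × 1.75 × 0.99 = 1.052 m³/s

1.05 m³/s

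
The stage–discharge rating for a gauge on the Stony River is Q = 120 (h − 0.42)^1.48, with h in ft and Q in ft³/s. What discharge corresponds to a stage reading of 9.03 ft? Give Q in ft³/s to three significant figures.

2900 ft³/s

Q = 120 × (9.03 − 0.42)^1.48 = 120 × 8.61^1.48 = 2904 ft³/s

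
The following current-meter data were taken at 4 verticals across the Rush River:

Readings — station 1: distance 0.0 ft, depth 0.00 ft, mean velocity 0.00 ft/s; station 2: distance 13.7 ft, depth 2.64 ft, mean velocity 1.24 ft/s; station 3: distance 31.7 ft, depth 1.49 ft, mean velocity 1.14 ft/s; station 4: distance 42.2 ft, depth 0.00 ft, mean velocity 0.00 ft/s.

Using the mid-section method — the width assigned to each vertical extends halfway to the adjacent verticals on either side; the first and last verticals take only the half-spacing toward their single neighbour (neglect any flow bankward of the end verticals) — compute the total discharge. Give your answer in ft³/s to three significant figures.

76.1 ft³/s

w_2 = (31.7 − 0.0)/2 = 15.85 ft; q_2 = 1.24 × 2.64 × 15.85 = 51.89 ft³/s
w_3 = (42.2 − 13.7)/2 = 14.25 ft; q_3 = 1.14 × 1.49 × 14.25 = 24.21 ft³/s
Stations 1, 4 contribute zero (depth or velocity is 0).
Q = Σ qᵢ = 76.09 ft³/s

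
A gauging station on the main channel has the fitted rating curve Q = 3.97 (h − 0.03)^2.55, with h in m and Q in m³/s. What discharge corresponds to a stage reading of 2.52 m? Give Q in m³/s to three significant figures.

40.7 m³/s

Q = 3.97 × (2.52 − 0.03)^2.55 = 3.97 × 2.49^2.55 = 40.65 m³/s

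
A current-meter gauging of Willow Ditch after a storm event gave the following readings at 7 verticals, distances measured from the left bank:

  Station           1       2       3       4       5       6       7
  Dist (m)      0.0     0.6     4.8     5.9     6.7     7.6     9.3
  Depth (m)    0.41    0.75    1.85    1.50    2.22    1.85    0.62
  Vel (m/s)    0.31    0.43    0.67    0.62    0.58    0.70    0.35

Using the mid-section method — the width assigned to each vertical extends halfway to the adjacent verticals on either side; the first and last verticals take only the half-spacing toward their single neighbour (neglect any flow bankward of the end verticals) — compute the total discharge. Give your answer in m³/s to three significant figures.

w_1 = (0.6 − 0.0)/2 = 0.3 m; q_1 = 0.31 × 0.41 × 0.3 = 0.03813 m³/s
w_2 = (4.8 − 0.0)/2 = 2.4 m; q_2 = 0.43 × 0.75 × 2.4 = 0.7740 m³/s
w_3 = (5.9 − 0.6)/2 = 2.65 m; q_3 = 0.67 × 1.85 × 2.65 = 3.285 m³/s
w_4 = (6.7 − 4.8)/2 = 0.95 m; q_4 = 0.62 × 1.50 × 0.95 = 0.8835 m³/s
w_5 = (7.6 − 5.9)/2 = 0.85 m; q_5 = 0.58 × 2.22 × 0.85 = 1.094 m³/s
w_6 = (9.3 − 6.7)/2 = 1.3 m; q_6 = 0.70 × 1.85 × 1.3 = 1.684 m³/s
w_7 = (9.3 − 7.6)/2 = 0.85 m; q_7 = 0.35 × 0.62 × 0.85 = 0.1845 m³/s
Q = Σ qᵢ = 7.943 m³/s

7.94 m³/s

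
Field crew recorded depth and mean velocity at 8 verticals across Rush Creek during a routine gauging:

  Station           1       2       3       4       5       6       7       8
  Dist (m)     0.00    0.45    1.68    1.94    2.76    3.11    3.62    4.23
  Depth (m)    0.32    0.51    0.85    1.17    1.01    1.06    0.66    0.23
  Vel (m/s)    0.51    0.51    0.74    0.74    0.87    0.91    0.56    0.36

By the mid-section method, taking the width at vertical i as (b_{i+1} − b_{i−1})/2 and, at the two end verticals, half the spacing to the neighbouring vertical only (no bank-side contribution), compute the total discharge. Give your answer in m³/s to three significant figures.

2.35 m³/s

w_1 = (0.45 − 0.00)/2 = 0.225 m; q_1 = 0.51 × 0.32 × 0.225 = 0.03672 m³/s
w_2 = (1.68 − 0.00)/2 = 0.84 m; q_2 = 0.51 × 0.51 × 0.84 = 0.2185 m³/s
w_3 = (1.94 − 0.45)/2 = 0.745 m; q_3 = 0.74 × 0.85 × 0.745 = 0.4686 m³/s
w_4 = (2.76 − 1.68)/2 = 0.54 m; q_4 = 0.74 × 1.17 × 0.54 = 0.4675 m³/s
w_5 = (3.11 − 1.94)/2 = 0.585 m; q_5 = 0.87 × 1.01 × 0.585 = 0.5140 m³/s
w_6 = (3.62 − 2.76)/2 = 0.43 m; q_6 = 0.91 × 1.06 × 0.43 = 0.4148 m³/s
w_7 = (4.23 − 3.11)/2 = 0.56 m; q_7 = 0.56 × 0.66 × 0.56 = 0.2070 m³/s
w_8 = (4.23 − 3.62)/2 = 0.305 m; q_8 = 0.36 × 0.23 × 0.305 = 0.02525 m³/s
Q = Σ qᵢ = 2.352 m³/s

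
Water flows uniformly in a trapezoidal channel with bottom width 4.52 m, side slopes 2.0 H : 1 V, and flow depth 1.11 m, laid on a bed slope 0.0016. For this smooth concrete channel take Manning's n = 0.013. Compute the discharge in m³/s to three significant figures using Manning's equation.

19.7 m³/s

A = (b + z·y)·y = (4.52 + 2.0×1.11)×1.11 = 7.481 m²
P = b + 2y√(1+z²) = 4.52 + 2×1.11×√(1+2.0²) = 9.484 m
R = A/P = 7.481/9.484 = 0.7888 m
Q = (1/n)·A·R^(2/3)·S^(1/2) = (1/0.013) × 7.481 × 0.7888^(2/3) × 0.0016^(1/2) = 19.65 m³/s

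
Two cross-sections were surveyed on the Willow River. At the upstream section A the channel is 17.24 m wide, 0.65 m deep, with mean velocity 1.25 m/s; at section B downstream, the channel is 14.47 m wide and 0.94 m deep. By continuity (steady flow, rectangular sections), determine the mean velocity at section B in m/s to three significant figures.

Q = A₁V₁ = (17.24×0.65) × 1.25 = 14.01 m³/s
A₂ = 14.47 × 0.94 = 13.60 m²
V₂ = Q/A₂ = 14.01/13.60 = 1.030 m/s

1.03 m/s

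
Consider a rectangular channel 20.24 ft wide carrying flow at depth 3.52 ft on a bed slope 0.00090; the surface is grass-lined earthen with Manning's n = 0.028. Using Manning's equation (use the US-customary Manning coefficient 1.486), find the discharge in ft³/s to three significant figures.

A = b·y = 20.24 × 3.52 = 71.24 ft²
P = b + 2y = 20.24 + 2×3.52 = 27.28 ft
R = A/P = 71.24/27.28 = 2.612 ft
Q = (1.486/n)·A·R^(2/3)·S^(1/2) = (1.486/0.028) × 71.24 × 2.612^(2/3) × 0.00090^(1/2) = 215.1 ft³/s

215 ft³/s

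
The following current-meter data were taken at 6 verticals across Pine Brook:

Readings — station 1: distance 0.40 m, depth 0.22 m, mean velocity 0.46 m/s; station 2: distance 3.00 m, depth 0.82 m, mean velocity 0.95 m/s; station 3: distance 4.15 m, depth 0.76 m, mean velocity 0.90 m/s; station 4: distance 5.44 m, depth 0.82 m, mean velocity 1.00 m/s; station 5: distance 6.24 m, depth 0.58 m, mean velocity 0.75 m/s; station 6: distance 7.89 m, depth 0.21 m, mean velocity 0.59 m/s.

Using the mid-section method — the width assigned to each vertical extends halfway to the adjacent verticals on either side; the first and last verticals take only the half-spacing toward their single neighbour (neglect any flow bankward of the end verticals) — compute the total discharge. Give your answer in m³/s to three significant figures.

w_1 = (3.00 − 0.40)/2 = 1.3 m; q_1 = 0.46 × 0.22 × 1.3 = 0.1316 m³/s
w_2 = (4.15 − 0.40)/2 = 1.875 m; q_2 = 0.95 × 0.82 × 1.875 = 1.461 m³/s
w_3 = (5.44 − 3.00)/2 = 1.22 m; q_3 = 0.90 × 0.76 × 1.22 = 0.8345 m³/s
w_4 = (6.24 − 4.15)/2 = 1.045 m; q_4 = 1.00 × 0.82 × 1.045 = 0.8569 m³/s
w_5 = (7.89 − 5.44)/2 = 1.225 m; q_5 = 0.75 × 0.58 × 1.225 = 0.5329 m³/s
w_6 = (7.89 − 6.24)/2 = 0.825 m; q_6 = 0.59 × 0.21 × 0.825 = 0.1022 m³/s
Q = Σ qᵢ = 3.919 m³/s

3.92 m³/s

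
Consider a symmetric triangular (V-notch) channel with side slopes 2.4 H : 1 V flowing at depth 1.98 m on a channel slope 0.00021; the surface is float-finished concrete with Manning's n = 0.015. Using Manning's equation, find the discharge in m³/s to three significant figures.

8.56 m³/s

A = z·y² = 2.4×1.98² = 9.409 m²
P = 2y√(1+z²) = 2×1.98×√(1+2.4²) = 10.30 m
R = A/P = 9.409/10.30 = 0.9138 m
Q = (1/n)·A·R^(2/3)·S^(1/2) = (1/0.015) × 9.409 × 0.9138^(2/3) × 0.00021^(1/2) = 8.560 m³/s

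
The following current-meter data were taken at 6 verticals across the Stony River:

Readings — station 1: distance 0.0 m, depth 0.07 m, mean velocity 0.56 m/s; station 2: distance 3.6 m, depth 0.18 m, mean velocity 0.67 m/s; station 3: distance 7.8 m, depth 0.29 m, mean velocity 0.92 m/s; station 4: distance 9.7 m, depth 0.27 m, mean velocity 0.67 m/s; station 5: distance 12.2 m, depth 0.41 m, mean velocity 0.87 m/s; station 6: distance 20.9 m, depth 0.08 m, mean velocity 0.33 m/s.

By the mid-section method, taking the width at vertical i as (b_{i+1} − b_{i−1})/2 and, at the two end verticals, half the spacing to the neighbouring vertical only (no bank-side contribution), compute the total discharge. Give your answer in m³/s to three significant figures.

w_1 = (3.6 − 0.0)/2 = 1.8 m; q_1 = 0.56 × 0.07 × 1.8 = 0.07056 m³/s
w_2 = (7.8 − 0.0)/2 = 3.9 m; q_2 = 0.67 × 0.18 × 3.9 = 0.4703 m³/s
w_3 = (9.7 − 3.6)/2 = 3.05 m; q_3 = 0.92 × 0.29 × 3.05 = 0.8137 m³/s
w_4 = (12.2 − 7.8)/2 = 2.2 m; q_4 = 0.67 × 0.27 × 2.2 = 0.3980 m³/s
w_5 = (20.9 − 9.7)/2 = 5.6 m; q_5 = 0.87 × 0.41 × 5.6 = 1.998 m³/s
w_6 = (20.9 − 12.2)/2 = 4.35 m; q_6 = 0.33 × 0.08 × 4.35 = 0.1148 m³/s
Q = Σ qᵢ = 3.865 m³/s

3.86 m³/s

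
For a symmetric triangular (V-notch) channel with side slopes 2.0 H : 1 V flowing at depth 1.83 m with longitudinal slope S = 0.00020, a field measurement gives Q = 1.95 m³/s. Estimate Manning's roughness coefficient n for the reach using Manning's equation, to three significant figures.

0.0425

A = z·y² = 2.0×1.83² = 6.698 m²
P = 2y√(1+z²) = 2×1.83×√(1+2.0²) = 8.184 m
R = A/P = 6.698/8.184 = 0.8184 m
n = (1/Q)·A·R^(2/3)·S^(1/2) = (1/1.95) × 6.698 × 0.8749 × 0.01414 = 0.04250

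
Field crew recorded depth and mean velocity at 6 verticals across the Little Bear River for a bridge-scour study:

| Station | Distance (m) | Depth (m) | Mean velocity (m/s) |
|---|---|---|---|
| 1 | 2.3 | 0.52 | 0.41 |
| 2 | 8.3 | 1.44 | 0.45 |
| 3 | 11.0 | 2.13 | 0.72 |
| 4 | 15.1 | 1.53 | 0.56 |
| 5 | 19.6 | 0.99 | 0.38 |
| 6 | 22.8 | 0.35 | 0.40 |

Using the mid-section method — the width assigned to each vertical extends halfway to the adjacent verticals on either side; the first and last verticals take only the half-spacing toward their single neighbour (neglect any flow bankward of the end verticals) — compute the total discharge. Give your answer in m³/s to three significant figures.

w_1 = (8.3 − 2.3)/2 = 3 m; q_1 = 0.41 × 0.52 × 3 = 0.6396 m³/s
w_2 = (11.0 − 2.3)/2 = 4.35 m; q_2 = 0.45 × 1.44 × 4.35 = 2.819 m³/s
w_3 = (15.1 − 8.3)/2 = 3.4 m; q_3 = 0.72 × 2.13 × 3.4 = 5.214 m³/s
w_4 = (19.6 − 11.0)/2 = 4.3 m; q_4 = 0.56 × 1.53 × 4.3 = 3.684 m³/s
w_5 = (22.8 − 15.1)/2 = 3.85 m; q_5 = 0.38 × 0.99 × 3.85 = 1.448 m³/s
w_6 = (22.8 − 19.6)/2 = 1.6 m; q_6 = 0.40 × 0.35 × 1.6 = 0.2240 m³/s
Q = Σ qᵢ = 14.03 m³/s

14.0 m³/s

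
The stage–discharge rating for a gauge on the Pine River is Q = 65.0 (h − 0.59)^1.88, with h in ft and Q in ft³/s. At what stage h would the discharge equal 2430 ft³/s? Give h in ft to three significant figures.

h − h₀ = (Q/C)^(1/b) = (2430/65.0)^(1/1.88) = 6.863 ft
h = 0.59 + 6.863 = 7.453 ft

7.45 ft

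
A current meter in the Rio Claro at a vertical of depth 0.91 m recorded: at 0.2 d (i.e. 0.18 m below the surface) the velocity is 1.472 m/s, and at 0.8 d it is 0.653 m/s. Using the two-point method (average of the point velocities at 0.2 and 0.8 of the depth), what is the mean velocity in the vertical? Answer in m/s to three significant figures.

v̄ = (1.472 + 0.653) / 2 = 1.063 m/s

1.06 m/s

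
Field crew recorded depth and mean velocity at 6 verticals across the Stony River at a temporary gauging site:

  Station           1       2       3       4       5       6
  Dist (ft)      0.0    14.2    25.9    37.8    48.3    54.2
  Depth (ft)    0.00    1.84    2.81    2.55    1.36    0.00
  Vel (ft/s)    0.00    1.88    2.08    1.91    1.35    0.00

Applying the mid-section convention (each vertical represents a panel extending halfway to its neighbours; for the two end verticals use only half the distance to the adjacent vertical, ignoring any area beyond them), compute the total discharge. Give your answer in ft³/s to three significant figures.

w_2 = (25.9 − 0.0)/2 = 12.95 ft; q_2 = 1.88 × 1.84 × 12.95 = 44.80 ft³/s
w_3 = (37.8 − 14.2)/2 = 11.8 ft; q_3 = 2.08 × 2.81 × 11.8 = 68.97 ft³/s
w_4 = (48.3 − 25.9)/2 = 11.2 ft; q_4 = 1.91 × 2.55 × 11.2 = 54.55 ft³/s
w_5 = (54.2 − 37.8)/2 = 8.2 ft; q_5 = 1.35 × 1.36 × 8.2 = 15.06 ft³/s
Stations 1, 6 contribute zero (depth or velocity is 0).
Q = Σ qᵢ = 183.4 ft³/s

183 ft³/s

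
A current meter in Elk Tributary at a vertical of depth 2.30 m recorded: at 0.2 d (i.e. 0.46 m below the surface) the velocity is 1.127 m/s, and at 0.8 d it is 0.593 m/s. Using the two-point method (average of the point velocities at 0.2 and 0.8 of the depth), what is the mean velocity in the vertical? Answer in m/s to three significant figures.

0.860 m/s

v̄ = (1.127 + 0.593) / 2 = 0.8600 m/s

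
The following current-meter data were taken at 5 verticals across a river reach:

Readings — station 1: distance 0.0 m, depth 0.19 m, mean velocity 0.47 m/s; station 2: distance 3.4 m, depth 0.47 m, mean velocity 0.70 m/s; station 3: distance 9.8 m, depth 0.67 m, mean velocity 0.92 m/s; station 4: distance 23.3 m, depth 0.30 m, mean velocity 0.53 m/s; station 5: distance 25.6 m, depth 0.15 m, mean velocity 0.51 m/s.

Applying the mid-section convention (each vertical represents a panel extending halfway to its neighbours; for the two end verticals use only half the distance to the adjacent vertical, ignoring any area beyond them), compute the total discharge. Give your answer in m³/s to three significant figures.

w_1 = (3.4 − 0.0)/2 = 1.7 m; q_1 = 0.47 × 0.19 × 1.7 = 0.1518 m³/s
w_2 = (9.8 − 0.0)/2 = 4.9 m; q_2 = 0.70 × 0.47 × 4.9 = 1.612 m³/s
w_3 = (23.3 − 3.4)/2 = 9.95 m; q_3 = 0.92 × 0.67 × 9.95 = 6.133 m³/s
w_4 = (25.6 − 9.8)/2 = 7.9 m; q_4 = 0.53 × 0.30 × 7.9 = 1.256 m³/s
w_5 = (25.6 − 23.3)/2 = 1.15 m; q_5 = 0.51 × 0.15 × 1.15 = 0.08798 m³/s
Q = Σ qᵢ = 9.241 m³/s

9.24 m³/s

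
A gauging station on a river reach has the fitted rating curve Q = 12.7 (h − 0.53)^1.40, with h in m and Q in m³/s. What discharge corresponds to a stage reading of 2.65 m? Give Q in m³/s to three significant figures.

Q = 12.7 × (2.65 − 0.53)^1.40 = 12.7 × 2.12^1.40 = 36.36 m³/s

36.4 m³/s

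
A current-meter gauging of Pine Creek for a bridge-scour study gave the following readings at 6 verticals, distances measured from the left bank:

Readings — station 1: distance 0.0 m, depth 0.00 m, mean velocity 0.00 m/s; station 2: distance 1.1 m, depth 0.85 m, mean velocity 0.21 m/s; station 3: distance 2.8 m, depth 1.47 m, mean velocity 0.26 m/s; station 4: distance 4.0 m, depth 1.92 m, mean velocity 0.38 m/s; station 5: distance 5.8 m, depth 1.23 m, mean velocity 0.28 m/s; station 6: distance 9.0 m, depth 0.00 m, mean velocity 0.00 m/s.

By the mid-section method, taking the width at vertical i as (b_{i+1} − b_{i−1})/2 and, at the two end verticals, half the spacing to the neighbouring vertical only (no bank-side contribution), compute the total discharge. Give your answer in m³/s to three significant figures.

2.76 m³/s

w_2 = (2.8 − 0.0)/2 = 1.4 m; q_2 = 0.21 × 0.85 × 1.4 = 0.2499 m³/s
w_3 = (4.0 − 1.1)/2 = 1.45 m; q_3 = 0.26 × 1.47 × 1.45 = 0.5542 m³/s
w_4 = (5.8 − 2.8)/2 = 1.5 m; q_4 = 0.38 × 1.92 × 1.5 = 1.094 m³/s
w_5 = (9.0 − 4.0)/2 = 2.5 m; q_5 = 0.28 × 1.23 × 2.5 = 0.8610 m³/s
Stations 1, 6 contribute zero (depth or velocity is 0).
Q = Σ qᵢ = 2.759 m³/s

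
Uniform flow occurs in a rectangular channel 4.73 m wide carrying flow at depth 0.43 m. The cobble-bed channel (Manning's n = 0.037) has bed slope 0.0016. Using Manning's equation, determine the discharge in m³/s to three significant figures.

A = b·y = 4.73 × 0.43 = 2.034 m²
P = b + 2y = 4.73 + 2×0.43 = 5.590 m
R = A/P = 2.034/5.590 = 0.3638 m
Q = (1/n)·A·R^(2/3)·S^(1/2) = (1/0.037) × 2.034 × 0.3638^(2/3) × 0.0016^(1/2) = 1.121 m³/s

1.12 m³/s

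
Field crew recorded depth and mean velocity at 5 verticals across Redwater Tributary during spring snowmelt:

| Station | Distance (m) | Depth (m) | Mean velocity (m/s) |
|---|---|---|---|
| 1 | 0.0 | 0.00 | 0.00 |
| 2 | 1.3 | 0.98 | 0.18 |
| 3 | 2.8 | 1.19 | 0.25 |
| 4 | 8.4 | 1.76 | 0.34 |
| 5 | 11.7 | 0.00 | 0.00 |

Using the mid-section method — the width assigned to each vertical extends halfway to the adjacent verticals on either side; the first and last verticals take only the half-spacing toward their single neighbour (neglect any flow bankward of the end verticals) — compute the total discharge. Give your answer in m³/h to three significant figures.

w_2 = (2.8 − 0.0)/2 = 1.4 m; q_2 = 0.18 × 0.98 × 1.4 = 0.2470 m³/s
w_3 = (8.4 − 1.3)/2 = 3.55 m; q_3 = 0.25 × 1.19 × 3.55 = 1.056 m³/s
w_4 = (11.7 − 2.8)/2 = 4.45 m; q_4 = 0.34 × 1.76 × 4.45 = 2.663 m³/s
Stations 1, 5 contribute zero (depth or velocity is 0).
Q = Σ qᵢ = 3.966 m³/s
= 3.966 × 3600 = 14280 m³/h

14300 m³/h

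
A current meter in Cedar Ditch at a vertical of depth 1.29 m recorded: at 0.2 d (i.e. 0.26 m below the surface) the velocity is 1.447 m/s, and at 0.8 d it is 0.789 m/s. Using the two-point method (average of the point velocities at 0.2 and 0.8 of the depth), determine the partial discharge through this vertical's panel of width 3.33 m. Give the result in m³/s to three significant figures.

4.80 m³/s

v̄ = (1.447 + 0.789) / 2 = 1.118 m/s
q = v̄ × d × w = 1.118 × 1.29 × 3.33 = 4.803 m³/s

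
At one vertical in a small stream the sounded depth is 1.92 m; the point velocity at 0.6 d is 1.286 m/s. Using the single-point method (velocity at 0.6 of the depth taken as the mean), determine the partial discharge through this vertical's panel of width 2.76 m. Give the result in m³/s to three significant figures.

v̄ = v₀.₆ = 1.286 m/s
q = v̄ × d × w = 1.286 × 1.92 × 2.76 = 6.815 m³/s

6.81 m³/s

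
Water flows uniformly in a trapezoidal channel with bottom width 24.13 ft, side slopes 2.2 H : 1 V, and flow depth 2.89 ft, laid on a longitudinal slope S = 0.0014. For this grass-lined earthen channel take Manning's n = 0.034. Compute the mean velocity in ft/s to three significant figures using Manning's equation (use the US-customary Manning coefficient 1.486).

A = (b + z·y)·y = (24.13 + 2.2×2.89)×2.89 = 88.11 ft²
P = b + 2y√(1+z²) = 24.13 + 2×2.89×√(1+2.2²) = 38.10 ft
R = A/P = 88.11/38.10 = 2.313 ft
Q = (1.486/n)·A·R^(2/3)·S^(1/2) = (1.486/0.034) × 88.11 × 2.313^(2/3) × 0.0014^(1/2) = 252.0 ft³/s
V = Q/A = 252.0/88.11 = 2.860 ft/s

2.86 ft/s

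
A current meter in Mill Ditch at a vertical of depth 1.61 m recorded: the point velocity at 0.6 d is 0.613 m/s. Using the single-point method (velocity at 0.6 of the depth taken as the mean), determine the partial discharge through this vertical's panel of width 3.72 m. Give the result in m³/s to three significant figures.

v̄ = v₀.₆ = 0.613 m/s
q = v̄ × d × w = 0.6130 × 1.61 × 3.72 = 3.671 m³/s

3.67 m³/s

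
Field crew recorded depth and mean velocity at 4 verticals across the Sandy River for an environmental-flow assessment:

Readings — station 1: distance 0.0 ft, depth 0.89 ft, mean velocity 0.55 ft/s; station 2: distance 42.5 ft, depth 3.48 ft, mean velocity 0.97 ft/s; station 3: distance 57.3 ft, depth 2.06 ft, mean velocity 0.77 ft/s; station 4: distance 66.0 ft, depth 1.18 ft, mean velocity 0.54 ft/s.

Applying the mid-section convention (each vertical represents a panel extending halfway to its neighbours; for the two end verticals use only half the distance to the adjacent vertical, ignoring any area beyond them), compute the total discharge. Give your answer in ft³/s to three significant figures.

129 ft³/s

w_1 = (42.5 − 0.0)/2 = 21.25 ft; q_1 = 0.55 × 0.89 × 21.25 = 10.40 ft³/s
w_2 = (57.3 − 0.0)/2 = 28.65 ft; q_2 = 0.97 × 3.48 × 28.65 = 96.71 ft³/s
w_3 = (66.0 − 42.5)/2 = 11.75 ft; q_3 = 0.77 × 2.06 × 11.75 = 18.64 ft³/s
w_4 = (66.0 − 57.3)/2 = 4.35 ft; q_4 = 0.54 × 1.18 × 4.35 = 2.772 ft³/s
Q = Σ qᵢ = 128.5 ft³/s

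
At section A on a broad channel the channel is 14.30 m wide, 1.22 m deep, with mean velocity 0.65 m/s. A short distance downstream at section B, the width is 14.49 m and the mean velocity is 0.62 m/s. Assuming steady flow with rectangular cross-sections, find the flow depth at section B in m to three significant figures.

1.26 m

Q = A₁V₁ = (14.30×1.22) × 0.65 = 11.34 m³/s
d₂ = Q/(b₂ V₂) = 11.34/(14.49×0.62) = 1.262 m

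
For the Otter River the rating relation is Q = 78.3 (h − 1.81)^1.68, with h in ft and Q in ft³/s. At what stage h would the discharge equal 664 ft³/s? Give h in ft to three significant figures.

5.38 ft

h − h₀ = (Q/C)^(1/b) = (664/78.3)^(1/1.68) = 3.570 ft
h = 1.81 + 3.570 = 5.380 ft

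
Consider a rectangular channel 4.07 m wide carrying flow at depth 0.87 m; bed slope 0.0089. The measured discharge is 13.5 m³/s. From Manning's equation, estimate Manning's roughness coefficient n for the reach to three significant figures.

0.0178

A = b·y = 4.07 × 0.87 = 3.541 m²
P = b + 2y = 4.07 + 2×0.87 = 5.810 m
R = A/P = 3.541/5.810 = 0.6094 m
n = (1/Q)·A·R^(2/3)·S^(1/2) = (1/13.5) × 3.541 × 0.7188 × 0.09434 = 0.01779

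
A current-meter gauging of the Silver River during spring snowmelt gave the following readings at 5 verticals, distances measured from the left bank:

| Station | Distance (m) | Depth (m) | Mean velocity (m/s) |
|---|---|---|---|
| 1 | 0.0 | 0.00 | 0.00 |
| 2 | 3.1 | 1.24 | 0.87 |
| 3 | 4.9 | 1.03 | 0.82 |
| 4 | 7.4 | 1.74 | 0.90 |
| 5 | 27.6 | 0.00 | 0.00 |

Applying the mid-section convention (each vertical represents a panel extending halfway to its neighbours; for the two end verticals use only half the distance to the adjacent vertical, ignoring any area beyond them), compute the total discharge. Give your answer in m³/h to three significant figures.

80000 m³/h

w_2 = (4.9 − 0.0)/2 = 2.45 m; q_2 = 0.87 × 1.24 × 2.45 = 2.643 m³/s
w_3 = (7.4 − 3.1)/2 = 2.15 m; q_3 = 0.82 × 1.03 × 2.15 = 1.816 m³/s
w_4 = (27.6 − 4.9)/2 = 11.35 m; q_4 = 0.90 × 1.74 × 11.35 = 17.77 m³/s
Stations 1, 5 contribute zero (depth or velocity is 0).
Q = Σ qᵢ = 22.23 m³/s
= 22.23 × 3600 = 80040 m³/h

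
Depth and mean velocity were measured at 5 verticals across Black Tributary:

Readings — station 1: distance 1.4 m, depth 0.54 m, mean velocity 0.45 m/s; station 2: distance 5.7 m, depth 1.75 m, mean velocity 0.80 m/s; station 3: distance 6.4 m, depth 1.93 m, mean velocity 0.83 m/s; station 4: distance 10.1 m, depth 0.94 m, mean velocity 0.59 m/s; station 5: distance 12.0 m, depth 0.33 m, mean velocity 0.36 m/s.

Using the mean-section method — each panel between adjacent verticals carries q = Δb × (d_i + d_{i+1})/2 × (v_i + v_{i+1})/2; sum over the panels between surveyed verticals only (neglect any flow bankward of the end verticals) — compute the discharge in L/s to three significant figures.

Panel 1-2: Δb = 4.3 m, d̄ = (0.54+1.75)/2 = 1.145, v̄ = (0.45+0.80)/2 = 0.625 → q = 4.3×1.145×0.625 = 3.077 m³/s
Panel 2-3: Δb = 0.7 m, d̄ = (1.75+1.93)/2 = 1.84, v̄ = (0.80+0.83)/2 = 0.815 → q = 0.7×1.84×0.815 = 1.050 m³/s
Panel 3-4: Δb = 3.7 m, d̄ = (1.93+0.94)/2 = 1.435, v̄ = (0.83+0.59)/2 = 0.71 → q = 3.7×1.435×0.71 = 3.770 m³/s
Panel 4-5: Δb = 1.9 m, d̄ = (0.94+0.33)/2 = 0.635, v̄ = (0.59+0.36)/2 = 0.475 → q = 1.9×0.635×0.475 = 0.5731 m³/s
Q = Σ q = 8.470 m³/s
= 8.470 × 1000 = 8470 L/s

8470 L/s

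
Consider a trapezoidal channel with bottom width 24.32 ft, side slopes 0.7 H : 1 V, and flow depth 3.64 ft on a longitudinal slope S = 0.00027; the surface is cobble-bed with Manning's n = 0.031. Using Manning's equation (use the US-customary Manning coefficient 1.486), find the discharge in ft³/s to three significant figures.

A = (b + z·y)·y = (24.32 + 0.7×3.64)×3.64 = 97.80 ft²
P = b + 2y√(1+z²) = 24.32 + 2×3.64×√(1+0.7²) = 33.21 ft
R = A/P = 97.80/33.21 = 2.945 ft
Q = (1.486/n)·A·R^(2/3)·S^(1/2) = (1.486/0.031) × 97.80 × 2.945^(2/3) × 0.00027^(1/2) = 158.3 ft³/s

158 ft³/s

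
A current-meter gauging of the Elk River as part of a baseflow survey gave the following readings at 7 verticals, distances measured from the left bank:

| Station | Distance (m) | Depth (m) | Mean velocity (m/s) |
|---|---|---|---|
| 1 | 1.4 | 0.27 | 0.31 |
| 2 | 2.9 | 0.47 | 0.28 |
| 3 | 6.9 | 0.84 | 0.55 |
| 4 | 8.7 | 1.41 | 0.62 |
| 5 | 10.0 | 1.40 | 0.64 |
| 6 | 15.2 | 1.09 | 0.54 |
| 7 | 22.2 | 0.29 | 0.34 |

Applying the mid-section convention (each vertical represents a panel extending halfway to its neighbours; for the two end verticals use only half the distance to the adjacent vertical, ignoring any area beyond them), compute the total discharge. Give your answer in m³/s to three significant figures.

w_1 = (2.9 − 1.4)/2 = 0.75 m; q_1 = 0.31 × 0.27 × 0.75 = 0.06278 m³/s
w_2 = (6.9 − 1.4)/2 = 2.75 m; q_2 = 0.28 × 0.47 × 2.75 = 0.3619 m³/s
w_3 = (8.7 − 2.9)/2 = 2.9 m; q_3 = 0.55 × 0.84 × 2.9 = 1.340 m³/s
w_4 = (10.0 − 6.9)/2 = 1.55 m; q_4 = 0.62 × 1.41 × 1.55 = 1.355 m³/s
w_5 = (15.2 − 8.7)/2 = 3.25 m; q_5 = 0.64 × 1.40 × 3.25 = 2.912 m³/s
w_6 = (22.2 − 10.0)/2 = 6.1 m; q_6 = 0.54 × 1.09 × 6.1 = 3.590 m³/s
w_7 = (22.2 − 15.2)/2 = 3.5 m; q_7 = 0.34 × 0.29 × 3.5 = 0.3451 m³/s
Q = Σ qᵢ = 9.967 m³/s

9.97 m³/s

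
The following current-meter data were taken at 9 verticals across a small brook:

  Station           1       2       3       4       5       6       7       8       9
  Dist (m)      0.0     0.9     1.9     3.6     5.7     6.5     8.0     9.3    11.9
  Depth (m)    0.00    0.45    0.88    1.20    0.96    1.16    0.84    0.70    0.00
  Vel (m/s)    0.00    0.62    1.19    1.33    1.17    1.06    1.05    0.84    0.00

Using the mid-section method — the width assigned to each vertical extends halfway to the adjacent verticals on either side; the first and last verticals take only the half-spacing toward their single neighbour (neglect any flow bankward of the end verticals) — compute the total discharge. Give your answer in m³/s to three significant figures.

w_2 = (1.9 − 0.0)/2 = 0.95 m; q_2 = 0.62 × 0.45 × 0.95 = 0.2651 m³/s
w_3 = (3.6 − 0.9)/2 = 1.35 m; q_3 = 1.19 × 0.88 × 1.35 = 1.414 m³/s
w_4 = (5.7 − 1.9)/2 = 1.9 m; q_4 = 1.33 × 1.20 × 1.9 = 3.032 m³/s
w_5 = (6.5 − 3.6)/2 = 1.45 m; q_5 = 1.17 × 0.96 × 1.45 = 1.629 m³/s
w_6 = (8.0 − 5.7)/2 = 1.15 m; q_6 = 1.06 × 1.16 × 1.15 = 1.414 m³/s
w_7 = (9.3 − 6.5)/2 = 1.4 m; q_7 = 1.05 × 0.84 × 1.4 = 1.235 m³/s
w_8 = (11.9 − 8.0)/2 = 1.95 m; q_8 = 0.84 × 0.70 × 1.95 = 1.147 m³/s
Stations 1, 9 contribute zero (depth or velocity is 0).
Q = Σ qᵢ = 10.14 m³/s

10.1 m³/s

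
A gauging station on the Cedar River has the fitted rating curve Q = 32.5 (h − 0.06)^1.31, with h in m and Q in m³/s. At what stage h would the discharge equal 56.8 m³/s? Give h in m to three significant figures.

1.59 m

h − h₀ = (Q/C)^(1/b) = (56.8/32.5)^(1/1.31) = 1.531 m
h = 0.06 + 1.531 = 1.591 m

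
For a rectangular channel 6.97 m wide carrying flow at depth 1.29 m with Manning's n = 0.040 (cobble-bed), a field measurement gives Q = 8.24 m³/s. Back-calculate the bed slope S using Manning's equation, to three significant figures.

0.00146

A = b·y = 6.97 × 1.29 = 8.991 m²
P = b + 2y = 6.97 + 2×1.29 = 9.550 m
R = A/P = 8.991/9.550 = 0.9415 m
S = (Q·n / (1·A·R^(2/3)))² = (8.24×0.040 / (1×8.991×0.9606))² = 0.001456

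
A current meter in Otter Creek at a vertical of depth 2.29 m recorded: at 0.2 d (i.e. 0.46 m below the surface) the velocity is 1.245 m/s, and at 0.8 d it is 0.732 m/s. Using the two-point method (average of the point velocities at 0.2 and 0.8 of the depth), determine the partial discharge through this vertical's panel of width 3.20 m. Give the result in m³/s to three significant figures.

7.24 m³/s

v̄ = (1.245 + 0.732) / 2 = 0.9885 m/s
q = v̄ × d × w = 0.9885 × 2.29 × 3.20 = 7.244 m³/s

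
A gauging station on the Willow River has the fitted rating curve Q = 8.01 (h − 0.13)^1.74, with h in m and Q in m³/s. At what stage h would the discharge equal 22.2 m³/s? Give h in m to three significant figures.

1.93 m

h − h₀ = (Q/C)^(1/b) = (22.2/8.01)^(1/1.74) = 1.797 m
h = 0.13 + 1.797 = 1.927 m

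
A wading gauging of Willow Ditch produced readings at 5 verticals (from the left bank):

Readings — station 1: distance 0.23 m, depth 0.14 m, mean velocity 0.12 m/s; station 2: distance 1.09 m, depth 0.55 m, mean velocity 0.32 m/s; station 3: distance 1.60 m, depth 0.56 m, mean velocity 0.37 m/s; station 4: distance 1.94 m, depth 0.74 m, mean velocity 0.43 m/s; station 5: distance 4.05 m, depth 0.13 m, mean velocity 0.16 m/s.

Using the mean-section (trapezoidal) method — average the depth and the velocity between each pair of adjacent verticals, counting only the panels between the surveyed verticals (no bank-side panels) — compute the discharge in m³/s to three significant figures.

0.522 m³/s

Panel 1-2: Δb = 0.86 m, d̄ = (0.14+0.55)/2 = 0.345, v̄ = (0.12+0.32)/2 = 0.22 → q = 0.86×0.345×0.22 = 0.06527 m³/s
Panel 2-3: Δb = 0.51 m, d̄ = (0.55+0.56)/2 = 0.555, v̄ = (0.32+0.37)/2 = 0.345 → q = 0.51×0.555×0.345 = 0.09765 m³/s
Panel 3-4: Δb = 0.34 m, d̄ = (0.56+0.74)/2 = 0.65, v̄ = (0.37+0.43)/2 = 0.4 → q = 0.34×0.65×0.4 = 0.08840 m³/s
Panel 4-5: Δb = 2.11 m, d̄ = (0.74+0.13)/2 = 0.435, v̄ = (0.43+0.16)/2 = 0.295 → q = 2.11×0.435×0.295 = 0.2708 m³/s
Q = Σ q = 0.5221 m³/s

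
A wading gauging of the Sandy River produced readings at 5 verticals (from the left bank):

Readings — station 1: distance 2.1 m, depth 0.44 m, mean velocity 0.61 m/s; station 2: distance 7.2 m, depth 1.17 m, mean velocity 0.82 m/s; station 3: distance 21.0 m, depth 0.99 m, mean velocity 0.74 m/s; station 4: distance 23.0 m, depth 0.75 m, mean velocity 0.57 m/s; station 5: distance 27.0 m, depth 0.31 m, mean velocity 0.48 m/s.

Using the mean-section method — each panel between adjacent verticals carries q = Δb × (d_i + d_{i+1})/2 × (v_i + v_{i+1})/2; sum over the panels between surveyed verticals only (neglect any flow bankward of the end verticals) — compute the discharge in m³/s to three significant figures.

16.8 m³/s

Panel 1-2: Δb = 5.1 m, d̄ = (0.44+1.17)/2 = 0.805, v̄ = (0.61+0.82)/2 = 0.715 → q = 5.1×0.805×0.715 = 2.935 m³/s
Panel 2-3: Δb = 13.8 m, d̄ = (1.17+0.99)/2 = 1.08, v̄ = (0.82+0.74)/2 = 0.78 → q = 13.8×1.08×0.78 = 11.63 m³/s
Panel 3-4: Δb = 2 m, d̄ = (0.99+0.75)/2 = 0.87, v̄ = (0.74+0.57)/2 = 0.655 → q = 2×0.87×0.655 = 1.140 m³/s
Panel 4-5: Δb = 4 m, d̄ = (0.75+0.31)/2 = 0.53, v̄ = (0.57+0.48)/2 = 0.525 → q = 4×0.53×0.525 = 1.113 m³/s
Q = Σ q = 16.81 m³/s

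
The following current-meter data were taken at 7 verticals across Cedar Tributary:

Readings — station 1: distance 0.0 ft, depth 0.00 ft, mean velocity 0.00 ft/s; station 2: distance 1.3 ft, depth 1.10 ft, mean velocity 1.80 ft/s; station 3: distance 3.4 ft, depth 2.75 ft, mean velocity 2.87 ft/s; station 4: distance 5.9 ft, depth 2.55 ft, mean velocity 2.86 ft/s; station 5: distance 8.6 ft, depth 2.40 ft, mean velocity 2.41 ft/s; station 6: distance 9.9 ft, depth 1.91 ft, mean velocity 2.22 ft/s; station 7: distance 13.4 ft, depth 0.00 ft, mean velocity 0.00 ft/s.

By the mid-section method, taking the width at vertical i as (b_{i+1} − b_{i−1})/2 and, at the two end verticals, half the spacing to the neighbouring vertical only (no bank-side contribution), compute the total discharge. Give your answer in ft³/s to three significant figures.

62.2 ft³/s

w_2 = (3.4 − 0.0)/2 = 1.7 ft; q_2 = 1.80 × 1.10 × 1.7 = 3.366 ft³/s
w_3 = (5.9 − 1.3)/2 = 2.3 ft; q_3 = 2.87 × 2.75 × 2.3 = 18.15 ft³/s
w_4 = (8.6 − 3.4)/2 = 2.6 ft; q_4 = 2.86 × 2.55 × 2.6 = 18.96 ft³/s
w_5 = (9.9 − 5.9)/2 = 2 ft; q_5 = 2.41 × 2.40 × 2 = 11.57 ft³/s
w_6 = (13.4 − 8.6)/2 = 2.4 ft; q_6 = 2.22 × 1.91 × 2.4 = 10.18 ft³/s
Stations 1, 7 contribute zero (depth or velocity is 0).
Q = Σ qᵢ = 62.23 ft³/s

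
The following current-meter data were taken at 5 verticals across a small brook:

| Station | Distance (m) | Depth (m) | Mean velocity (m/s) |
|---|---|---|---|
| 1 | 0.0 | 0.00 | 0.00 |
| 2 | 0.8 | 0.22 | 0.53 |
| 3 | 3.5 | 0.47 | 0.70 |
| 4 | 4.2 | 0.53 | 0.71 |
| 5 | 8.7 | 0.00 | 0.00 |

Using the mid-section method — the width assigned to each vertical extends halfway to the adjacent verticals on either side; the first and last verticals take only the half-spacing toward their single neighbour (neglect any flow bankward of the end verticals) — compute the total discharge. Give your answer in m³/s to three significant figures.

w_2 = (3.5 − 0.0)/2 = 1.75 m; q_2 = 0.53 × 0.22 × 1.75 = 0.2041 m³/s
w_3 = (4.2 − 0.8)/2 = 1.7 m; q_3 = 0.70 × 0.47 × 1.7 = 0.5593 m³/s
w_4 = (8.7 − 3.5)/2 = 2.6 m; q_4 = 0.71 × 0.53 × 2.6 = 0.9784 m³/s
Stations 1, 5 contribute zero (depth or velocity is 0).
Q = Σ qᵢ = 1.742 m³/s

1.74 m³/s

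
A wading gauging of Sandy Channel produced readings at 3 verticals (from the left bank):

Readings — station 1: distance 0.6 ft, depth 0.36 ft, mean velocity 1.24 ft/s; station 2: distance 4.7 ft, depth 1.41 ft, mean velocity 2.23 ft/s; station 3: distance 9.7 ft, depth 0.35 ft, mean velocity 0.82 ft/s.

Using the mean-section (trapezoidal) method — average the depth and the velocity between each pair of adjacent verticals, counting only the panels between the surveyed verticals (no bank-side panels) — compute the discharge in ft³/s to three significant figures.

13.0 ft³/s

Panel 1-2: Δb = 4.1 ft, d̄ = (0.36+1.41)/2 = 0.885, v̄ = (1.24+2.23)/2 = 1.735 → q = 4.1×0.885×1.735 = 6.295 ft³/s
Panel 2-3: Δb = 5 ft, d̄ = (1.41+0.35)/2 = 0.88, v̄ = (2.23+0.82)/2 = 1.525 → q = 5×0.88×1.525 = 6.710 ft³/s
Q = Σ q = 13.01 ft³/s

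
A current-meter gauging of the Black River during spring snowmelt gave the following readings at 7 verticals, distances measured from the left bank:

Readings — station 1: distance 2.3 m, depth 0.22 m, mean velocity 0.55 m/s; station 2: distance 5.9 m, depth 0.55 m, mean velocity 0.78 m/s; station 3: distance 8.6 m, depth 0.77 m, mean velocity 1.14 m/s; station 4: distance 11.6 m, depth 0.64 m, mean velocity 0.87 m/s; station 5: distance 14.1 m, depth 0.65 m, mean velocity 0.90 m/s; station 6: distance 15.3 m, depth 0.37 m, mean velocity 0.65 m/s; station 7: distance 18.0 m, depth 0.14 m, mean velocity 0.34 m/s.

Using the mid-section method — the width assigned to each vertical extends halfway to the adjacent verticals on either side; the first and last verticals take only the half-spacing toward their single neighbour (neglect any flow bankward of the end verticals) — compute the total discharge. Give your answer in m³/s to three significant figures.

w_1 = (5.9 − 2.3)/2 = 1.8 m; q_1 = 0.55 × 0.22 × 1.8 = 0.2178 m³/s
w_2 = (8.6 − 2.3)/2 = 3.15 m; q_2 = 0.78 × 0.55 × 3.15 = 1.351 m³/s
w_3 = (11.6 − 5.9)/2 = 2.85 m; q_3 = 1.14 × 0.77 × 2.85 = 2.502 m³/s
w_4 = (14.1 − 8.6)/2 = 2.75 m; q_4 = 0.87 × 0.64 × 2.75 = 1.531 m³/s
w_5 = (15.3 − 11.6)/2 = 1.85 m; q_5 = 0.90 × 0.65 × 1.85 = 1.082 m³/s
w_6 = (18.0 − 14.1)/2 = 1.95 m; q_6 = 0.65 × 0.37 × 1.95 = 0.4690 m³/s
w_7 = (18.0 − 15.3)/2 = 1.35 m; q_7 = 0.34 × 0.14 × 1.35 = 0.06426 m³/s
Q = Σ qᵢ = 7.218 m³/s

7.22 m³/s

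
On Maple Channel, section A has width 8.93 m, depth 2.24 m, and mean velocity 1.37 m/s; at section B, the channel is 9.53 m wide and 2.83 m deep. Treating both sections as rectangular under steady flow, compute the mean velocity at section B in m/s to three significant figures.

1.02 m/s

Q = A₁V₁ = (8.93×2.24) × 1.37 = 27.40 m³/s
A₂ = 9.53 × 2.83 = 26.97 m²
V₂ = Q/A₂ = 27.40/26.97 = 1.016 m/s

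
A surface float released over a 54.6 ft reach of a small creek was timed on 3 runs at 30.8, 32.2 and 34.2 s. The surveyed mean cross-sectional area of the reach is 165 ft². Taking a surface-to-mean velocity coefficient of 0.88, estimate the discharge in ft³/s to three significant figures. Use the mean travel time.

245 ft³/s

t̄ = (30.8 + 32.2 + 34.2) / 3 = 32.4 s
v_surface = L / t̄ = 54.6 / 32.4 = 1.685 ft/s
v_mean = 0.88 × 1.685 = 1.483 ft/s
Q = A × v_mean = 165 × 1.483 = 244.7 ft³/s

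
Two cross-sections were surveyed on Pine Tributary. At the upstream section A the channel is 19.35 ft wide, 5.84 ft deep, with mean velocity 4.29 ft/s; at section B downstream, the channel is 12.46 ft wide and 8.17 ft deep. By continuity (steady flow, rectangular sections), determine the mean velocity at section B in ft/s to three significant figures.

4.76 ft/s

Q = A₁V₁ = (19.35×5.84) × 4.29 = 484.8 ft³/s
A₂ = 12.46 × 8.17 = 101.8 ft²
V₂ = Q/A₂ = 484.8/101.8 = 4.762 ft/s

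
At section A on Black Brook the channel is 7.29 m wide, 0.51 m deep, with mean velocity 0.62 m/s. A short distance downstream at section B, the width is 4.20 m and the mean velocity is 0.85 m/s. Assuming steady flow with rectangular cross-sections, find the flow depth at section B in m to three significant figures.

Q = A₁V₁ = (7.29×0.51) × 0.62 = 2.305 m³/s
d₂ = Q/(b₂ V₂) = 2.305/(4.20×0.85) = 0.6457 m

0.646 m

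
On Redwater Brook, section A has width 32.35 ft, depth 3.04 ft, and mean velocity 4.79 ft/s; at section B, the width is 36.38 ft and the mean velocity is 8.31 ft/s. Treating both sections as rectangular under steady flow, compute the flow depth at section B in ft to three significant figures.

1.56 ft

Q = A₁V₁ = (32.35×3.04) × 4.79 = 471.1 ft³/s
d₂ = Q/(b₂ V₂) = 471.1/(36.38×8.31) = 1.558 ft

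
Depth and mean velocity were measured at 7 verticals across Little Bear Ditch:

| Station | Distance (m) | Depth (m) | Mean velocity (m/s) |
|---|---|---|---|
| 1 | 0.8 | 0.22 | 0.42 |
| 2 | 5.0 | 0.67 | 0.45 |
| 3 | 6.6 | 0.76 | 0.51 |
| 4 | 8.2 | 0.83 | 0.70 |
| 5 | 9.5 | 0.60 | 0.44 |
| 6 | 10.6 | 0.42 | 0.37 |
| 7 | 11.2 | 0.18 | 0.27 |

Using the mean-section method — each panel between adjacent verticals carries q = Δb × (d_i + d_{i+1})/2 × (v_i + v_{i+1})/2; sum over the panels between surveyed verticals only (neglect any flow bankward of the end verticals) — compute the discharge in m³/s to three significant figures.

2.95 m³/s

Panel 1-2: Δb = 4.2 m, d̄ = (0.22+0.67)/2 = 0.445, v̄ = (0.42+0.45)/2 = 0.435 → q = 4.2×0.445×0.435 = 0.8130 m³/s
Panel 2-3: Δb = 1.6 m, d̄ = (0.67+0.76)/2 = 0.715, v̄ = (0.45+0.51)/2 = 0.48 → q = 1.6×0.715×0.48 = 0.5491 m³/s
Panel 3-4: Δb = 1.6 m, d̄ = (0.76+0.83)/2 = 0.795, v̄ = (0.51+0.70)/2 = 0.605 → q = 1.6×0.795×0.605 = 0.7696 m³/s
Panel 4-5: Δb = 1.3 m, d̄ = (0.83+0.60)/2 = 0.715, v̄ = (0.70+0.44)/2 = 0.57 → q = 1.3×0.715×0.57 = 0.5298 m³/s
Panel 5-6: Δb = 1.1 m, d̄ = (0.60+0.42)/2 = 0.51, v̄ = (0.44+0.37)/2 = 0.405 → q = 1.1×0.51×0.405 = 0.2272 m³/s
Panel 6-7: Δb = 0.6 m, d̄ = (0.42+0.18)/2 = 0.3, v̄ = (0.37+0.27)/2 = 0.32 → q = 0.6×0.3×0.32 = 0.05760 m³/s
Q = Σ q = 2.946 m³/s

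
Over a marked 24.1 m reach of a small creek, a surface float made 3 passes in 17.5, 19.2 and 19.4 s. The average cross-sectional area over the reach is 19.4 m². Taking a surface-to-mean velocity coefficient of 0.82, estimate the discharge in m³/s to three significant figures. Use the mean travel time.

t̄ = (17.5 + 19.2 + 19.4) / 3 = 18.7 s
v_surface = L / t̄ = 24.1 / 18.7 = 1.289 m/s
v_mean = 0.82 × 1.289 = 1.057 m/s
Q = A × v_mean = 19.4 × 1.057 = 20.50 m³/s

20.5 m³/s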